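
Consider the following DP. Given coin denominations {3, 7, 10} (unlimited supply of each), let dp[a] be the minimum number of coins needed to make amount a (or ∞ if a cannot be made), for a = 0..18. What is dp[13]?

 a  0  1  2  3  4  5  6  7  8  9 10 11 12 13 14 15 16 17 18
dp  0  -  -  1  -  -  2  1  -  3  1  -  4  2  2  5  3  2  6
(- denotes ∞ / unreachable)

2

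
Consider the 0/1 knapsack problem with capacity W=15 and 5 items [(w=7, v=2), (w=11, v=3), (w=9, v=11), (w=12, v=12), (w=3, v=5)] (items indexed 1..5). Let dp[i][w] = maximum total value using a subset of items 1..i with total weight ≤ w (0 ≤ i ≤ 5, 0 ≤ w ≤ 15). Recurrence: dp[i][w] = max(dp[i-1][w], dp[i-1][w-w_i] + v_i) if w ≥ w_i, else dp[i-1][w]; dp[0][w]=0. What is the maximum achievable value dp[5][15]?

17

i\w   0   1   2   3   4   5   6   7   8   9  10  11  12  13  14  15
  0   0   0   0   0   0   0   0   0   0   0   0   0   0   0   0   0
  1   0   0   0   0   0   0   0   2   2   2   2   2   2   2   2   2
  2   0   0   0   0   0   0   0   2   2   2   2   3   3   3   3   3
  3   0   0   0   0   0   0   0   2   2  11  11  11  11  11  11  11
  4   0   0   0   0   0   0   0   2   2  11  11  11  12  12  12  12
  5   0   0   0   5   5   5   5   5   5  11  11  11  16  16  16  17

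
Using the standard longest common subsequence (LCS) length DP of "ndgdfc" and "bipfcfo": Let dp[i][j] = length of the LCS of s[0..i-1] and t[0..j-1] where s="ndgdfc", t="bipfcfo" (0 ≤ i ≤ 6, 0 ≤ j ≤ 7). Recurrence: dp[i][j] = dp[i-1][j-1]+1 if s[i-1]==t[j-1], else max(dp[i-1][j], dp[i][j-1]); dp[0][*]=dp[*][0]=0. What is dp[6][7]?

   ''  b  i  p  f  c  f  o
''  0  0  0  0  0  0  0  0
 n  0  0  0  0  0  0  0  0
 d  0  0  0  0  0  0  0  0
 g  0  0  0  0  0  0  0  0
 d  0  0  0  0  0  0  0  0
 f  0  0  0  0  1  1  1  1
 c  0  0  0  0  1  2  2  2

2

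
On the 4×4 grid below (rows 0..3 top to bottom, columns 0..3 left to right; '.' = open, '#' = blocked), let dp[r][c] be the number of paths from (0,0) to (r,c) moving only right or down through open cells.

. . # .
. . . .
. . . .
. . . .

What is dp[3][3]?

16

r\c   0   1   2   3
  0   1   1   0   0
  1   1   2   2   2
  2   1   3   5   7
  3   1   4   9  16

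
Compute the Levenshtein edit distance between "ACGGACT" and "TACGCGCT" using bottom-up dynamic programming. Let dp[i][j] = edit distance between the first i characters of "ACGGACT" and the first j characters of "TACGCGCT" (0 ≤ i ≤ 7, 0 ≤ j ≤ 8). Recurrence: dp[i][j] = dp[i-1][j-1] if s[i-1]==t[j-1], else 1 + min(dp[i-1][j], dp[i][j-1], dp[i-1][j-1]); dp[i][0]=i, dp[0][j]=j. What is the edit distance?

3

   ''  T  A  C  G  C  G  C  T
''  0  1  2  3  4  5  6  7  8
 A  1  1  1  2  3  4  5  6  7
 C  2  2  2  1  2  3  4  5  6
 G  3  3  3  2  1  2  3  4  5
 G  4  4  4  3  2  2  2  3  4
 A  5  5  4  4  3  3  3  3  4
 C  6  6  5  4  4  3  4  3  4
 T  7  6  6  5  5  4  4  4  3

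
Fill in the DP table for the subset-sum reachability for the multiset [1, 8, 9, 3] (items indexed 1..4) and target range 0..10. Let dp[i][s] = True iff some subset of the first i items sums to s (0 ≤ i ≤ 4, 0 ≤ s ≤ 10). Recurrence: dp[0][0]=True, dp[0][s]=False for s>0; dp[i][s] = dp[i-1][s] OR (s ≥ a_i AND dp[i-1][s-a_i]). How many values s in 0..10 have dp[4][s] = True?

7

i\s   0   1   2   3   4   5   6   7   8   9  10
  0   T   F   F   F   F   F   F   F   F   F   F
  1   T   T   F   F   F   F   F   F   F   F   F
  2   T   T   F   F   F   F   F   F   T   T   F
  3   T   T   F   F   F   F   F   F   T   T   T
  4   T   T   F   T   T   F   F   F   T   T   T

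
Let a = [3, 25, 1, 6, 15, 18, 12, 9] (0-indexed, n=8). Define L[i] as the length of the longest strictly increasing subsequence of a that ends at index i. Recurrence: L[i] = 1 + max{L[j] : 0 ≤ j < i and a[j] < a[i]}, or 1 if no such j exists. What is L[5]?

   i    0    1    2    3    4    5    6    7
a[i]    3   25    1    6   15   18   12    9
L[i]    1    2    1    2    3    4    3    3

4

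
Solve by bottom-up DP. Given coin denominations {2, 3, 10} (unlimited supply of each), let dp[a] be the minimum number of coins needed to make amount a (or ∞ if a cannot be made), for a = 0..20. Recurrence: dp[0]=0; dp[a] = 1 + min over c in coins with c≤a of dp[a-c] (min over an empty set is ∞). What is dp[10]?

 a  0  1  2  3  4  5  6  7  8  9 10 11 12 13 14 15 16 17 18 19 20
dp  0  -  1  1  2  2  2  3  3  3  1  4  2  2  3  3  3  4  4  4  2
(- denotes ∞ / unreachable)

1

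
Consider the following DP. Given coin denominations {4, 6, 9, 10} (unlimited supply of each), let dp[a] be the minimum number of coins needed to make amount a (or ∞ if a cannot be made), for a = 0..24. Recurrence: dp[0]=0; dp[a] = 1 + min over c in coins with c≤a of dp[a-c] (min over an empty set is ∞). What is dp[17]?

 a  0  1  2  3  4  5  6  7  8  9 10 11 12 13 14 15 16 17 18 19 20 21 22 23 24
dp  0  -  -  -  1  -  1  -  2  1  1  -  2  2  2  2  2  3  2  2  2  3  3  3  3
(- denotes ∞ / unreachable)

3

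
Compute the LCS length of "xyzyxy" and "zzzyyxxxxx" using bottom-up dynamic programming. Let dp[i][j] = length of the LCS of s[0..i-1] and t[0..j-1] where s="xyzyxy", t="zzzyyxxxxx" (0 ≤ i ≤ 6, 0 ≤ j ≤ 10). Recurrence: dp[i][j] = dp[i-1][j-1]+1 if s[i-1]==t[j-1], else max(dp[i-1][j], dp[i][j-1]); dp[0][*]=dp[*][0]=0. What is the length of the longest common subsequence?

3

   ''  z  z  z  y  y  x  x  x  x  x
''  0  0  0  0  0  0  0  0  0  0  0
 x  0  0  0  0  0  0  1  1  1  1  1
 y  0  0  0  0  1  1  1  1  1  1  1
 z  0  1  1  1  1  1  1  1  1  1  1
 y  0  1  1  1  2  2  2  2  2  2  2
 x  0  1  1  1  2  2  3  3  3  3  3
 y  0  1  1  1  2  3  3  3  3  3  3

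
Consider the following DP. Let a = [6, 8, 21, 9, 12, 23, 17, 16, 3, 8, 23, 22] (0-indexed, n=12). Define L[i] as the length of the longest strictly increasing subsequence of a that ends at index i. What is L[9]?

   i    0    1    2    3    4    5    6    7    8    9   10   11
a[i]    6    8   21    9   12   23   17   16    3    8   23   22
L[i]    1    2    3    3    4    5    5    5    1    2    6    6

2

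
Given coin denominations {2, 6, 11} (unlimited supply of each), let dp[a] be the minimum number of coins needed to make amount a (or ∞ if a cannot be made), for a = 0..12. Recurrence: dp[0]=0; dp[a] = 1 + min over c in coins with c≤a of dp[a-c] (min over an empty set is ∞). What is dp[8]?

2

 a  0  1  2  3  4  5  6  7  8  9 10 11 12
dp  0  -  1  -  2  -  1  -  2  -  3  1  2
(- denotes ∞ / unreachable)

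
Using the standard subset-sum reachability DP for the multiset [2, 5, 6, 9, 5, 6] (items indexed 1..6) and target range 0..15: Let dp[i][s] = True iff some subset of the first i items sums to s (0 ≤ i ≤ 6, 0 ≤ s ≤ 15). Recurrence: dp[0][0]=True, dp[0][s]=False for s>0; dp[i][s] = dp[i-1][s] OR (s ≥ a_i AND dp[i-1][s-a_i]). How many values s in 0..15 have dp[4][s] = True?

i\s   0   1   2   3   4   5   6   7   8   9  10  11  12  13  14  15
  0   T   F   F   F   F   F   F   F   F   F   F   F   F   F   F   F
  1   T   F   T   F   F   F   F   F   F   F   F   F   F   F   F   F
  2   T   F   T   F   F   T   F   T   F   F   F   F   F   F   F   F
  3   T   F   T   F   F   T   T   T   T   F   F   T   F   T   F   F
  4   T   F   T   F   F   T   T   T   T   T   F   T   F   T   T   T
  5   T   F   T   F   F   T   T   T   T   T   T   T   T   T   T   T
  6   T   F   T   F   F   T   T   T   T   T   T   T   T   T   T   T

11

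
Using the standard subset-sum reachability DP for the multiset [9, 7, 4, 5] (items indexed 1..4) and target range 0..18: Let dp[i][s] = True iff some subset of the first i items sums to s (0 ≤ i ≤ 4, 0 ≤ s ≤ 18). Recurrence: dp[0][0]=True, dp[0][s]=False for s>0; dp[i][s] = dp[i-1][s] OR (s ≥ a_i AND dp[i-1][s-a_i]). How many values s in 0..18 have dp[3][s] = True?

i\s   0   1   2   3   4   5   6   7   8   9  10  11  12  13  14  15  16  17  18
  0   T   F   F   F   F   F   F   F   F   F   F   F   F   F   F   F   F   F   F
  1   T   F   F   F   F   F   F   F   F   T   F   F   F   F   F   F   F   F   F
  2   T   F   F   F   F   F   F   T   F   T   F   F   F   F   F   F   T   F   F
  3   T   F   F   F   T   F   F   T   F   T   F   T   F   T   F   F   T   F   F
  4   T   F   F   F   T   T   F   T   F   T   F   T   T   T   T   F   T   F   T

7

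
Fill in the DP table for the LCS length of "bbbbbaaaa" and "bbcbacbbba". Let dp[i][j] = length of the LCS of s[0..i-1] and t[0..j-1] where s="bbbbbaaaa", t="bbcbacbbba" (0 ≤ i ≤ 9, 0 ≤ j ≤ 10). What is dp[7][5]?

4

   ''  b  b  c  b  a  c  b  b  b  a
''  0  0  0  0  0  0  0  0  0  0  0
 b  0  1  1  1  1  1  1  1  1  1  1
 b  0  1  2  2  2  2  2  2  2  2  2
 b  0  1  2  2  3  3  3  3  3  3  3
 b  0  1  2  2  3  3  3  4  4  4  4
 b  0  1  2  2  3  3  3  4  5  5  5
 a  0  1  2  2  3  4  4  4  5  5  6
 a  0  1  2  2  3  4  4  4  5  5  6
 a  0  1  2  2  3  4  4  4  5  5  6
 a  0  1  2  2  3  4  4  4  5  5  6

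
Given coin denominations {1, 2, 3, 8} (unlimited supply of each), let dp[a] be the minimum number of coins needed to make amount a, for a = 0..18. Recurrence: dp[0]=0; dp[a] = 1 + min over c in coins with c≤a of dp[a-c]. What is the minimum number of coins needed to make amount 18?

3

 a  0  1  2  3  4  5  6  7  8  9 10 11 12 13 14 15 16 17 18
dp  0  1  1  1  2  2  2  3  1  2  2  2  3  3  3  4  2  3  3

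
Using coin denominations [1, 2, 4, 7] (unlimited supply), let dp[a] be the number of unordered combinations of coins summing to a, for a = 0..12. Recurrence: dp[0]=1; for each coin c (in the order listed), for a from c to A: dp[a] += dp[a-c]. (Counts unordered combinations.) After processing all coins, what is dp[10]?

after  coin     0     1     2     3     4     5     6     7     8     9    10    11    12
          1     1     1     1     1     1     1     1     1     1     1     1     1     1
          2     1     1     2     2     3     3     4     4     5     5     6     6     7
          4     1     1     2     2     4     4     6     6     9     9    12    12    16
          7     1     1     2     2     4     4     6     7    10    11    14    16    20

14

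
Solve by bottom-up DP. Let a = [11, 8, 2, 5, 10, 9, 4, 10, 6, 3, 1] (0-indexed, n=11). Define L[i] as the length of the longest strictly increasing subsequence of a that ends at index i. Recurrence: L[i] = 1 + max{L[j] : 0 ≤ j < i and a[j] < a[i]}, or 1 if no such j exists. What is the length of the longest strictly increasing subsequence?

   i    0    1    2    3    4    5    6    7    8    9   10
a[i]   11    8    2    5   10    9    4   10    6    3    1
L[i]    1    1    1    2    3    3    2    4    3    2    1

4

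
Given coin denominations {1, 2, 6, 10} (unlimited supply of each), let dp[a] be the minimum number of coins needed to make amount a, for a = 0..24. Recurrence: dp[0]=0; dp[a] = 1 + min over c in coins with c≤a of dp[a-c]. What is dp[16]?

2

 a  0  1  2  3  4  5  6  7  8  9 10 11 12 13 14 15 16 17 18 19 20 21 22 23 24
dp  0  1  1  2  2  3  1  2  2  3  1  2  2  3  3  4  2  3  3  4  2  3  3  4  4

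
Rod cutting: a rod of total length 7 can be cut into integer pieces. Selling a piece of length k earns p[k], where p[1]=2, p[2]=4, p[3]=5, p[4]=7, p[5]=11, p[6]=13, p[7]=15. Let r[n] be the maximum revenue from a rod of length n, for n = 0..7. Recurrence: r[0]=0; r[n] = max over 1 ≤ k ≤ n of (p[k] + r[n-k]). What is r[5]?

   n    0    1    2    3    4    5    6    7
r[n]    0    2    4    6    8   11   13   15

11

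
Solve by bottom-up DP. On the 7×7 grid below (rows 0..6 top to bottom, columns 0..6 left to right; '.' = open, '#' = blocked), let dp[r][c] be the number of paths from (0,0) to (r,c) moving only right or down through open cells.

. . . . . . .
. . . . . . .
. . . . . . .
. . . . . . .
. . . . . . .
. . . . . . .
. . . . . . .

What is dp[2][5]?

21

r\c   0   1   2   3   4   5   6
  0   1   1   1   1   1   1   1
  1   1   2   3   4   5   6   7
  2   1   3   6  10  15  21  28
  3   1   4  10  20  35  56  84
  4   1   5  15  35  70 126 210
  5   1   6  21  56 126 252 462
  6   1   7  28  84 210 462 924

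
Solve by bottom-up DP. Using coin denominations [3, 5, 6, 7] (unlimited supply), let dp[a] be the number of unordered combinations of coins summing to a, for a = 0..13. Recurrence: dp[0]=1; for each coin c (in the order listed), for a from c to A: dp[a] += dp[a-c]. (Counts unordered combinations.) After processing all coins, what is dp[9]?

after  coin     0     1     2     3     4     5     6     7     8     9    10    11    12    13
          3     1     0     0     1     0     0     1     0     0     1     0     0     1     0
          5     1     0     0     1     0     1     1     0     1     1     1     1     1     1
          6     1     0     0     1     0     1     2     0     1     2     1     2     3     1
          7     1     0     0     1     0     1     2     1     1     2     2     2     4     3

2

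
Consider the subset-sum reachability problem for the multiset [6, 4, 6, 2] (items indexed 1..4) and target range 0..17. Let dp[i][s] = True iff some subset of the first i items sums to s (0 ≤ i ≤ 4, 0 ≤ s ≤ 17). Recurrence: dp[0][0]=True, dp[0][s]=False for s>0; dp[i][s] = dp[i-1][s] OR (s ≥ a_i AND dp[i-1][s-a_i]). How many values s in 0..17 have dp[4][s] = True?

9

i\s   0   1   2   3   4   5   6   7   8   9  10  11  12  13  14  15  16  17
  0   T   F   F   F   F   F   F   F   F   F   F   F   F   F   F   F   F   F
  1   T   F   F   F   F   F   T   F   F   F   F   F   F   F   F   F   F   F
  2   T   F   F   F   T   F   T   F   F   F   T   F   F   F   F   F   F   F
  3   T   F   F   F   T   F   T   F   F   F   T   F   T   F   F   F   T   F
  4   T   F   T   F   T   F   T   F   T   F   T   F   T   F   T   F   T   F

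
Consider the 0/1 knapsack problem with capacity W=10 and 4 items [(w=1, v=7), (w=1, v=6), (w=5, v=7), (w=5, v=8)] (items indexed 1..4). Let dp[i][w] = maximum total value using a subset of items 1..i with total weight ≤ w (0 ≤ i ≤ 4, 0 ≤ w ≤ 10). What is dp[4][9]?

i\w   0   1   2   3   4   5   6   7   8   9  10
  0   0   0   0   0   0   0   0   0   0   0   0
  1   0   7   7   7   7   7   7   7   7   7   7
  2   0   7  13  13  13  13  13  13  13  13  13
  3   0   7  13  13  13  13  14  20  20  20  20
  4   0   7  13  13  13  13  15  21  21  21  21

21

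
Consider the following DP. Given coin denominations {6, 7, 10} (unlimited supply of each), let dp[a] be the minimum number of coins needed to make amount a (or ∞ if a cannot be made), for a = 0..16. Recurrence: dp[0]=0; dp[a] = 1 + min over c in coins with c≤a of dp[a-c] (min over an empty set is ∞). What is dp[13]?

 a  0  1  2  3  4  5  6  7  8  9 10 11 12 13 14 15 16
dp  0  -  -  -  -  -  1  1  -  -  1  -  2  2  2  -  2
(- denotes ∞ / unreachable)

2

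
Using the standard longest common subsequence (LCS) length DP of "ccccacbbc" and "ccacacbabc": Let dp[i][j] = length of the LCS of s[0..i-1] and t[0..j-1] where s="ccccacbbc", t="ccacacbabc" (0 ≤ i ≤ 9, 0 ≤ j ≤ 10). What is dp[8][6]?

5

   ''  c  c  a  c  a  c  b  a  b  c
''  0  0  0  0  0  0  0  0  0  0  0
 c  0  1  1  1  1  1  1  1  1  1  1
 c  0  1  2  2  2  2  2  2  2  2  2
 c  0  1  2  2  3  3  3  3  3  3  3
 c  0  1  2  2  3  3  4  4  4  4  4
 a  0  1  2  3  3  4  4  4  5  5  5
 c  0  1  2  3  4  4  5  5  5  5  6
 b  0  1  2  3  4  4  5  6  6  6  6
 b  0  1  2  3  4  4  5  6  6  7  7
 c  0  1  2  3  4  4  5  6  6  7  8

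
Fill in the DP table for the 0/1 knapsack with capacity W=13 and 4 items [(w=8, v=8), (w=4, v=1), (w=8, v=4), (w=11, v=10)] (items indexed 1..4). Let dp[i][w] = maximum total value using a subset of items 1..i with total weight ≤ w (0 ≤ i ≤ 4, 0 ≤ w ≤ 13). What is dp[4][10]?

i\w   0   1   2   3   4   5   6   7   8   9  10  11  12  13
  0   0   0   0   0   0   0   0   0   0   0   0   0   0   0
  1   0   0   0   0   0   0   0   0   8   8   8   8   8   8
  2   0   0   0   0   1   1   1   1   8   8   8   8   9   9
  3   0   0   0   0   1   1   1   1   8   8   8   8   9   9
  4   0   0   0   0   1   1   1   1   8   8   8  10  10  10

8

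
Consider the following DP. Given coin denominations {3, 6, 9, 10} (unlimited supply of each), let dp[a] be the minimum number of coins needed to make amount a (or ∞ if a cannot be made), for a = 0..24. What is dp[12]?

 a  0  1  2  3  4  5  6  7  8  9 10 11 12 13 14 15 16 17 18 19 20 21 22 23 24
dp  0  -  -  1  -  -  1  -  -  1  1  -  2  2  -  2  2  -  2  2  2  3  3  3  3
(- denotes ∞ / unreachable)

2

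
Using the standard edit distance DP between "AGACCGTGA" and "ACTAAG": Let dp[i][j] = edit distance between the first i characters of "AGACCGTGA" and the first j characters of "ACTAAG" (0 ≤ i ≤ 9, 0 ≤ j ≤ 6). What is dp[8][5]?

6

   ''  A  C  T  A  A  G
''  0  1  2  3  4  5  6
 A  1  0  1  2  3  4  5
 G  2  1  1  2  3  4  4
 A  3  2  2  2  2  3  4
 C  4  3  2  3  3  3  4
 C  5  4  3  3  4  4  4
 G  6  5  4  4  4  5  4
 T  7  6  5  4  5  5  5
 G  8  7  6  5  5  6  5
 A  9  8  7  6  5  5  6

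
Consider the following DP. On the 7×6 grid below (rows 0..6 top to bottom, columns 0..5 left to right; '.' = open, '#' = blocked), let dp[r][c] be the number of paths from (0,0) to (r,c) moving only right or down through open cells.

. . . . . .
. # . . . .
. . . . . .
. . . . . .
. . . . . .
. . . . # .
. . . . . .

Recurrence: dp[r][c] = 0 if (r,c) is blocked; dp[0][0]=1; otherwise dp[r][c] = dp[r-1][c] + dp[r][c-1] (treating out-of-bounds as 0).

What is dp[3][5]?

26

r\c   0   1   2   3   4   5
  0   1   1   1   1   1   1
  1   1   0   1   2   3   4
  2   1   1   2   4   7  11
  3   1   2   4   8  15  26
  4   1   3   7  15  30  56
  5   1   4  11  26   0  56
  6   1   5  16  42  42  98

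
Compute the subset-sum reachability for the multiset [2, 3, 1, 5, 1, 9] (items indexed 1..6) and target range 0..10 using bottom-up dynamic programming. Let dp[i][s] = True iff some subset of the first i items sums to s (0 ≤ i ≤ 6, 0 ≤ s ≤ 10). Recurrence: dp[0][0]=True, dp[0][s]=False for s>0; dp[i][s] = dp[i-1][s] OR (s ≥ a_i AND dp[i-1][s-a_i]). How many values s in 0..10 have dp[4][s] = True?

11

i\s   0   1   2   3   4   5   6   7   8   9  10
  0   T   F   F   F   F   F   F   F   F   F   F
  1   T   F   T   F   F   F   F   F   F   F   F
  2   T   F   T   T   F   T   F   F   F   F   F
  3   T   T   T   T   T   T   T   F   F   F   F
  4   T   T   T   T   T   T   T   T   T   T   T
  5   T   T   T   T   T   T   T   T   T   T   T
  6   T   T   T   T   T   T   T   T   T   T   T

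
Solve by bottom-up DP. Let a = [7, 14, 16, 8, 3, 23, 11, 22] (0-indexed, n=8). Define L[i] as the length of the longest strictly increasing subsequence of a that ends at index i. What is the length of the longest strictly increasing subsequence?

   i    0    1    2    3    4    5    6    7
a[i]    7   14   16    8    3   23   11   22
L[i]    1    2    3    2    1    4    3    4

4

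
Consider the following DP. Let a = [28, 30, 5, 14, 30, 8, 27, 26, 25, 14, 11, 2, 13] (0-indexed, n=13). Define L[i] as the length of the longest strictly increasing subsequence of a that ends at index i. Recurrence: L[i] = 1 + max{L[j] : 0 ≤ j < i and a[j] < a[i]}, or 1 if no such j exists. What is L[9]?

   i    0    1    2    3    4    5    6    7    8    9   10   11   12
a[i]   28   30    5   14   30    8   27   26   25   14   11    2   13
L[i]    1    2    1    2    3    2    3    3    3    3    3    1    4

3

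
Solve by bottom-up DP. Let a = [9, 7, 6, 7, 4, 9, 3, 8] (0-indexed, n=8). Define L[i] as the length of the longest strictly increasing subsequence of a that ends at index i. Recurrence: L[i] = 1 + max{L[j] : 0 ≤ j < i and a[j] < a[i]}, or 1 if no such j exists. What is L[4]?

   i    0    1    2    3    4    5    6    7
a[i]    9    7    6    7    4    9    3    8
L[i]    1    1    1    2    1    3    1    3

1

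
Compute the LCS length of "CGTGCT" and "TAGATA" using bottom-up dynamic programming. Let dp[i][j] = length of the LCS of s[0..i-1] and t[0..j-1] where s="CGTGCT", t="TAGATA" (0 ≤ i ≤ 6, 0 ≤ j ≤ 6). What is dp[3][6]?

2

   ''  T  A  G  A  T  A
''  0  0  0  0  0  0  0
 C  0  0  0  0  0  0  0
 G  0  0  0  1  1  1  1
 T  0  1  1  1  1  2  2
 G  0  1  1  2  2  2  2
 C  0  1  1  2  2  2  2
 T  0  1  1  2  2  3  3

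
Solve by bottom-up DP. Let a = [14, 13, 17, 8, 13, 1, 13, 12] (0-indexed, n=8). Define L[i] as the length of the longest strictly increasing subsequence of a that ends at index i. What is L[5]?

1

   i    0    1    2    3    4    5    6    7
a[i]   14   13   17    8   13    1   13   12
L[i]    1    1    2    1    2    1    2    2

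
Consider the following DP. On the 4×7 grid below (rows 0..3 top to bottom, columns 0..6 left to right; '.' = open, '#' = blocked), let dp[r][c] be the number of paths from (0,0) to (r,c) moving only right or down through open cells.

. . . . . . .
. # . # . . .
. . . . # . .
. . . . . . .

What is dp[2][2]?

r\c   0   1   2   3   4   5   6
  0   1   1   1   1   1   1   1
  1   1   0   1   0   1   2   3
  2   1   1   2   2   0   2   5
  3   1   2   4   6   6   8  13

2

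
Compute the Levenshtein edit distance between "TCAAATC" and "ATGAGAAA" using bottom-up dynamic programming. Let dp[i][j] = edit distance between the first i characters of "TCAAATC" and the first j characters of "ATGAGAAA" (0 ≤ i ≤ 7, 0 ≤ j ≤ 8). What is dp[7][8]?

   ''  A  T  G  A  G  A  A  A
''  0  1  2  3  4  5  6  7  8
 T  1  1  1  2  3  4  5  6  7
 C  2  2  2  2  3  4  5  6  7
 A  3  2  3  3  2  3  4  5  6
 A  4  3  3  4  3  3  3  4  5
 A  5  4  4  4  4  4  3  3  4
 T  6  5  4  5  5  5  4  4  4
 C  7  6  5  5  6  6  5  5  5

5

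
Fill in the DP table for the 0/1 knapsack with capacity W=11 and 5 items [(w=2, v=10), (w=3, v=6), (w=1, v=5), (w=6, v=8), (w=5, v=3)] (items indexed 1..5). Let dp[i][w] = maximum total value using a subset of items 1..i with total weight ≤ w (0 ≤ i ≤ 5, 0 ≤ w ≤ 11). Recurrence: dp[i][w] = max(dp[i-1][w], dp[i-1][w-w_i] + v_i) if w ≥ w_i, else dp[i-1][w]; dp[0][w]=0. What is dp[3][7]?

21

i\w   0   1   2   3   4   5   6   7   8   9  10  11
  0   0   0   0   0   0   0   0   0   0   0   0   0
  1   0   0  10  10  10  10  10  10  10  10  10  10
  2   0   0  10  10  10  16  16  16  16  16  16  16
  3   0   5  10  15  15  16  21  21  21  21  21  21
  4   0   5  10  15  15  16  21  21  21  23  23  24
  5   0   5  10  15  15  16  21  21  21  23  23  24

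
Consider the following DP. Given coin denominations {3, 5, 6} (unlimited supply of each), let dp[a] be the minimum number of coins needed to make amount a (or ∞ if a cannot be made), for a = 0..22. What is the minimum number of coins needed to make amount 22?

4

 a  0  1  2  3  4  5  6  7  8  9 10 11 12 13 14 15 16 17 18 19 20 21 22
dp  0  -  -  1  -  1  1  -  2  2  2  2  2  3  3  3  3  3  3  4  4  4  4
(- denotes ∞ / unreachable)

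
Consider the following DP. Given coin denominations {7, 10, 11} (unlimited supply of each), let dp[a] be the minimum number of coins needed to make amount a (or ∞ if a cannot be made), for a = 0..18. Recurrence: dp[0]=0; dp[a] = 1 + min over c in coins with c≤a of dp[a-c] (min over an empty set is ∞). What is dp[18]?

 a  0  1  2  3  4  5  6  7  8  9 10 11 12 13 14 15 16 17 18
dp  0  -  -  -  -  -  -  1  -  -  1  1  -  -  2  -  -  2  2
(- denotes ∞ / unreachable)

2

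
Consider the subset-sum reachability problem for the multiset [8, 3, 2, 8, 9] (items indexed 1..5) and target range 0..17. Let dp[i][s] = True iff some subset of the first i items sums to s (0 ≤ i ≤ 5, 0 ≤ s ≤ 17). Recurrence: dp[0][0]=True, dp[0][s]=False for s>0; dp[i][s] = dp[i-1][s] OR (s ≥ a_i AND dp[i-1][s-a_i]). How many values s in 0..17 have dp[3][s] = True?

i\s   0   1   2   3   4   5   6   7   8   9  10  11  12  13  14  15  16  17
  0   T   F   F   F   F   F   F   F   F   F   F   F   F   F   F   F   F   F
  1   T   F   F   F   F   F   F   F   T   F   F   F   F   F   F   F   F   F
  2   T   F   F   T   F   F   F   F   T   F   F   T   F   F   F   F   F   F
  3   T   F   T   T   F   T   F   F   T   F   T   T   F   T   F   F   F   F
  4   T   F   T   T   F   T   F   F   T   F   T   T   F   T   F   F   T   F
  5   T   F   T   T   F   T   F   F   T   T   T   T   T   T   T   F   T   T

8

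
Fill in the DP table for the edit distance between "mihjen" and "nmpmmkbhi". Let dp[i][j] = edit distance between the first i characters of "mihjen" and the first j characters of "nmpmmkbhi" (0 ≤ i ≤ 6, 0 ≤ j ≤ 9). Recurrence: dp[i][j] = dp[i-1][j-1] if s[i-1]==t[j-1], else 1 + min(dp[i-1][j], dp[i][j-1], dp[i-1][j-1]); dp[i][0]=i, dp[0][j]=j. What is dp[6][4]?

   ''  n  m  p  m  m  k  b  h  i
''  0  1  2  3  4  5  6  7  8  9
 m  1  1  1  2  3  4  5  6  7  8
 i  2  2  2  2  3  4  5  6  7  7
 h  3  3  3  3  3  4  5  6  6  7
 j  4  4  4  4  4  4  5  6  7  7
 e  5  5  5  5  5  5  5  6  7  8
 n  6  5  6  6  6  6  6  6  7  8

6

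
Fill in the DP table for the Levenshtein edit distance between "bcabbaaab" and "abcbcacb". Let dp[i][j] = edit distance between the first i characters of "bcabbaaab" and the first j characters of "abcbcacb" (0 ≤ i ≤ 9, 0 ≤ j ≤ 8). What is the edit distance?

5

   ''  a  b  c  b  c  a  c  b
''  0  1  2  3  4  5  6  7  8
 b  1  1  1  2  3  4  5  6  7
 c  2  2  2  1  2  3  4  5  6
 a  3  2  3  2  2  3  3  4  5
 b  4  3  2  3  2  3  4  4  4
 b  5  4  3  3  3  3  4  5  4
 a  6  5  4  4  4  4  3  4  5
 a  7  6  5  5  5  5  4  4  5
 a  8  7  6  6  6  6  5  5  5
 b  9  8  7  7  6  7  6  6  5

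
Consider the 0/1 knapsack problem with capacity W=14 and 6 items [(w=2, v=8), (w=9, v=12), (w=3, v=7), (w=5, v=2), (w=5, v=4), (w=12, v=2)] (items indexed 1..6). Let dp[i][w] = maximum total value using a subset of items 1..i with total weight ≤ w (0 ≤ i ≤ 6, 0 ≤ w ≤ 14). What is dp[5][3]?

8

i\w   0   1   2   3   4   5   6   7   8   9  10  11  12  13  14
  0   0   0   0   0   0   0   0   0   0   0   0   0   0   0   0
  1   0   0   8   8   8   8   8   8   8   8   8   8   8   8   8
  2   0   0   8   8   8   8   8   8   8  12  12  20  20  20  20
  3   0   0   8   8   8  15  15  15  15  15  15  20  20  20  27
  4   0   0   8   8   8  15  15  15  15  15  17  20  20  20  27
  5   0   0   8   8   8  15  15  15  15  15  19  20  20  20  27
  6   0   0   8   8   8  15  15  15  15  15  19  20  20  20  27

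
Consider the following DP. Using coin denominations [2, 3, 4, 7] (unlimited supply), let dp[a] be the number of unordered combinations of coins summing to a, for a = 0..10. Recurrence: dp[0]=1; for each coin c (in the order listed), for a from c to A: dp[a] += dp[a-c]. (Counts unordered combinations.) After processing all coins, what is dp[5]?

1

after  coin     0     1     2     3     4     5     6     7     8     9    10
          2     1     0     1     0     1     0     1     0     1     0     1
          3     1     0     1     1     1     1     2     1     2     2     2
          4     1     0     1     1     2     1     3     2     4     3     5
          7     1     0     1     1     2     1     3     3     4     4     6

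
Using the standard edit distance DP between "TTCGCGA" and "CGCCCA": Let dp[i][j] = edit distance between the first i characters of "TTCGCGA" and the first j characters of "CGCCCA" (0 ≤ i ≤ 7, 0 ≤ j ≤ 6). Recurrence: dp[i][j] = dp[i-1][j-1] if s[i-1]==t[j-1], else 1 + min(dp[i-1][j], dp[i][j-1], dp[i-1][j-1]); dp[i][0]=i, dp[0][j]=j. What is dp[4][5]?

4

   ''  C  G  C  C  C  A
''  0  1  2  3  4  5  6
 T  1  1  2  3  4  5  6
 T  2  2  2  3  4  5  6
 C  3  2  3  2  3  4  5
 G  4  3  2  3  3  4  5
 C  5  4  3  2  3  3  4
 G  6  5  4  3  3  4  4
 A  7  6  5  4  4  4  4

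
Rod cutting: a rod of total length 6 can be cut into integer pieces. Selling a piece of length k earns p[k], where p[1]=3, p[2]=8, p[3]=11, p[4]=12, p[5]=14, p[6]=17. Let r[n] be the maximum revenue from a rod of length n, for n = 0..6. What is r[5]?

19

   n    0    1    2    3    4    5    6
r[n]    0    3    8   11   16   19   24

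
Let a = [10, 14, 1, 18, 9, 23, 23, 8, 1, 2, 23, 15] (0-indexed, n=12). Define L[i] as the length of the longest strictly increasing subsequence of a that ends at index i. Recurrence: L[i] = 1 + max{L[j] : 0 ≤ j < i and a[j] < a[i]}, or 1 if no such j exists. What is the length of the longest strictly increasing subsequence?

4

   i    0    1    2    3    4    5    6    7    8    9   10   11
a[i]   10   14    1   18    9   23   23    8    1    2   23   15
L[i]    1    2    1    3    2    4    4    2    1    2    4    3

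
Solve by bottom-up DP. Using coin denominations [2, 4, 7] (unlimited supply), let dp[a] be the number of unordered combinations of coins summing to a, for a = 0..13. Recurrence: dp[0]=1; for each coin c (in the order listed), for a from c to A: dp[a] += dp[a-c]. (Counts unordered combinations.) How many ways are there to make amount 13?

after  coin     0     1     2     3     4     5     6     7     8     9    10    11    12    13
          2     1     0     1     0     1     0     1     0     1     0     1     0     1     0
          4     1     0     1     0     2     0     2     0     3     0     3     0     4     0
          7     1     0     1     0     2     0     2     1     3     1     3     2     4     2

2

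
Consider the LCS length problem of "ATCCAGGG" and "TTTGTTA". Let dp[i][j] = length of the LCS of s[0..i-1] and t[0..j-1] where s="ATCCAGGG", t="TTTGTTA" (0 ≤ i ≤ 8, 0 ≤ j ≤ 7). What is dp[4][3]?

   ''  T  T  T  G  T  T  A
''  0  0  0  0  0  0  0  0
 A  0  0  0  0  0  0  0  1
 T  0  1  1  1  1  1  1  1
 C  0  1  1  1  1  1  1  1
 C  0  1  1  1  1  1  1  1
 A  0  1  1  1  1  1  1  2
 G  0  1  1  1  2  2  2  2
 G  0  1  1  1  2  2  2  2
 G  0  1  1  1  2  2  2  2

1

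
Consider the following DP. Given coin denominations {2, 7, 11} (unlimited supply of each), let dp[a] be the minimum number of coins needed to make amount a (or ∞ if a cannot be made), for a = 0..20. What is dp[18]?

 a  0  1  2  3  4  5  6  7  8  9 10 11 12 13 14 15 16 17 18 19 20
dp  0  -  1  -  2  -  3  1  4  2  5  1  6  2  2  3  3  4  2  5  3
(- denotes ∞ / unreachable)

2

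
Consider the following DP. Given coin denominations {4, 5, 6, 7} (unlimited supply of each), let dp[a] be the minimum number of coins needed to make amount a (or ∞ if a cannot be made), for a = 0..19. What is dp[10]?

 a  0  1  2  3  4  5  6  7  8  9 10 11 12 13 14 15 16 17 18 19
dp  0  -  -  -  1  1  1  1  2  2  2  2  2  2  2  3  3  3  3  3
(- denotes ∞ / unreachable)

2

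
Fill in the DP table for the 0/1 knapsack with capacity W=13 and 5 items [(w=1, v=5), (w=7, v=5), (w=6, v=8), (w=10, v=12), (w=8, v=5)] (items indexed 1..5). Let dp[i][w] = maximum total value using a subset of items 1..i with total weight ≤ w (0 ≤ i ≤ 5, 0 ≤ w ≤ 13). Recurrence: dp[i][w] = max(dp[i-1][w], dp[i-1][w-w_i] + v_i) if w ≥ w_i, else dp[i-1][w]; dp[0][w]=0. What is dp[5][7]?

i\w   0   1   2   3   4   5   6   7   8   9  10  11  12  13
  0   0   0   0   0   0   0   0   0   0   0   0   0   0   0
  1   0   5   5   5   5   5   5   5   5   5   5   5   5   5
  2   0   5   5   5   5   5   5   5  10  10  10  10  10  10
  3   0   5   5   5   5   5   8  13  13  13  13  13  13  13
  4   0   5   5   5   5   5   8  13  13  13  13  17  17  17
  5   0   5   5   5   5   5   8  13  13  13  13  17  17  17

13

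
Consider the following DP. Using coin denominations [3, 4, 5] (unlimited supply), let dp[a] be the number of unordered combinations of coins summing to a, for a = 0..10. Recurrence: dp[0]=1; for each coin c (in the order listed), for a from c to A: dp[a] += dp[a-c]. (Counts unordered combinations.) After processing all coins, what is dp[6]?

after  coin     0     1     2     3     4     5     6     7     8     9    10
          3     1     0     0     1     0     0     1     0     0     1     0
          4     1     0     0     1     1     0     1     1     1     1     1
          5     1     0     0     1     1     1     1     1     2     2     2

1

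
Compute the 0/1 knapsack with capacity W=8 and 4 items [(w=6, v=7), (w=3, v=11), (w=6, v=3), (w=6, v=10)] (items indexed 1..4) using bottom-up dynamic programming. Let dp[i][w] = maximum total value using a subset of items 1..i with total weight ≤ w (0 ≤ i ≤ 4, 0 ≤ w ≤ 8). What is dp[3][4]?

11

i\w   0   1   2   3   4   5   6   7   8
  0   0   0   0   0   0   0   0   0   0
  1   0   0   0   0   0   0   7   7   7
  2   0   0   0  11  11  11  11  11  11
  3   0   0   0  11  11  11  11  11  11
  4   0   0   0  11  11  11  11  11  11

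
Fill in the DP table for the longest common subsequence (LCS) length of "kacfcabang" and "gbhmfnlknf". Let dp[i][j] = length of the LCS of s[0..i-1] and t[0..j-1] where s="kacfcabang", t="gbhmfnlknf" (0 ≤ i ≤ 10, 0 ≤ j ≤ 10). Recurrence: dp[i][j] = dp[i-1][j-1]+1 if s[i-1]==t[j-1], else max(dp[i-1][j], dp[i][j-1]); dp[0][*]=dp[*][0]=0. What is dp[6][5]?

   ''  g  b  h  m  f  n  l  k  n  f
''  0  0  0  0  0  0  0  0  0  0  0
 k  0  0  0  0  0  0  0  0  1  1  1
 a  0  0  0  0  0  0  0  0  1  1  1
 c  0  0  0  0  0  0  0  0  1  1  1
 f  0  0  0  0  0  1  1  1  1  1  2
 c  0  0  0  0  0  1  1  1  1  1  2
 a  0  0  0  0  0  1  1  1  1  1  2
 b  0  0  1  1  1  1  1  1  1  1  2
 a  0  0  1  1  1  1  1  1  1  1  2
 n  0  0  1  1  1  1  2  2  2  2  2
 g  0  1  1  1  1  1  2  2  2  2  2

1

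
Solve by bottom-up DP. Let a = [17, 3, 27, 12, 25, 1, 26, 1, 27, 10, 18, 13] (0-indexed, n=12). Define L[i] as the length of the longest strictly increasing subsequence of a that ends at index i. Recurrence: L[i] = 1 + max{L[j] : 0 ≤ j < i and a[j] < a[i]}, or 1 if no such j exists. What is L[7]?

   i    0    1    2    3    4    5    6    7    8    9   10   11
a[i]   17    3   27   12   25    1   26    1   27   10   18   13
L[i]    1    1    2    2    3    1    4    1    5    2    3    3

1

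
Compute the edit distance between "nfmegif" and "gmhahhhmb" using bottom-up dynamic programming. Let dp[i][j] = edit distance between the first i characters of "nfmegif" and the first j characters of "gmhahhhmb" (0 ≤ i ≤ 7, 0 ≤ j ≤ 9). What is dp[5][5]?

   ''  g  m  h  a  h  h  h  m  b
''  0  1  2  3  4  5  6  7  8  9
 n  1  1  2  3  4  5  6  7  8  9
 f  2  2  2  3  4  5  6  7  8  9
 m  3  3  2  3  4  5  6  7  7  8
 e  4  4  3  3  4  5  6  7  8  8
 g  5  4  4  4  4  5  6  7  8  9
 i  6  5  5  5  5  5  6  7  8  9
 f  7  6  6  6  6  6  6  7  8  9

5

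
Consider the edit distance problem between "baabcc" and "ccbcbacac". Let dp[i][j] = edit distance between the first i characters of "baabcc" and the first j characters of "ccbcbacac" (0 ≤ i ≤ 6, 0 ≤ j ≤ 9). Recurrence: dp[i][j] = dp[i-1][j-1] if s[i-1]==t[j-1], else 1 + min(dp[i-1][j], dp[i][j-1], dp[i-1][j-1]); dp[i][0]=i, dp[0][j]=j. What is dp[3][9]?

   ''  c  c  b  c  b  a  c  a  c
''  0  1  2  3  4  5  6  7  8  9
 b  1  1  2  2  3  4  5  6  7  8
 a  2  2  2  3  3  4  4  5  6  7
 a  3  3  3  3  4  4  4  5  5  6
 b  4  4  4  3  4  4  5  5  6  6
 c  5  4  4  4  3  4  5  5  6  6
 c  6  5  4  5  4  4  5  5  6  6

6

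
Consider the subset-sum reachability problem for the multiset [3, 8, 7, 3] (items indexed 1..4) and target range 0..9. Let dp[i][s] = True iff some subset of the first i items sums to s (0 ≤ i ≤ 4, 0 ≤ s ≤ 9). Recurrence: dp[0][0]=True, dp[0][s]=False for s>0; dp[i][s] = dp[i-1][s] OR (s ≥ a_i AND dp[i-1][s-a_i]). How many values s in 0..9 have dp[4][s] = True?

i\s   0   1   2   3   4   5   6   7   8   9
  0   T   F   F   F   F   F   F   F   F   F
  1   T   F   F   T   F   F   F   F   F   F
  2   T   F   F   T   F   F   F   F   T   F
  3   T   F   F   T   F   F   F   T   T   F
  4   T   F   F   T   F   F   T   T   T   F

5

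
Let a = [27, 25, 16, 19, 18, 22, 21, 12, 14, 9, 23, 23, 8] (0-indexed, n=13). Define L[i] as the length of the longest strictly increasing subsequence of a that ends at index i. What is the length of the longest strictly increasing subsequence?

   i    0    1    2    3    4    5    6    7    8    9   10   11   12
a[i]   27   25   16   19   18   22   21   12   14    9   23   23    8
L[i]    1    1    1    2    2    3    3    1    2    1    4    4    1

4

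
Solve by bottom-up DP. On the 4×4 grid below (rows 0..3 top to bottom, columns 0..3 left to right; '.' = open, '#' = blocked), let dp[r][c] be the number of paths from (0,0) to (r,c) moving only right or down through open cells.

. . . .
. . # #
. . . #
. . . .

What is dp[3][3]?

7

r\c   0   1   2   3
  0   1   1   1   1
  1   1   2   0   0
  2   1   3   3   0
  3   1   4   7   7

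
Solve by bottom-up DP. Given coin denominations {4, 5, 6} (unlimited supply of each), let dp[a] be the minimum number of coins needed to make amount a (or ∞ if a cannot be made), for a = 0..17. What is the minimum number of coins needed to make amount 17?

3

 a  0  1  2  3  4  5  6  7  8  9 10 11 12 13 14 15 16 17
dp  0  -  -  -  1  1  1  -  2  2  2  2  2  3  3  3  3  3
(- denotes ∞ / unreachable)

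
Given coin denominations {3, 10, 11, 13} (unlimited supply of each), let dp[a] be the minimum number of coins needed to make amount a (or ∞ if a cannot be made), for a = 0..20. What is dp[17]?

3

 a  0  1  2  3  4  5  6  7  8  9 10 11 12 13 14 15 16 17 18 19 20
dp  0  -  -  1  -  -  2  -  -  3  1  1  4  1  2  5  2  3  6  3  2
(- denotes ∞ / unreachable)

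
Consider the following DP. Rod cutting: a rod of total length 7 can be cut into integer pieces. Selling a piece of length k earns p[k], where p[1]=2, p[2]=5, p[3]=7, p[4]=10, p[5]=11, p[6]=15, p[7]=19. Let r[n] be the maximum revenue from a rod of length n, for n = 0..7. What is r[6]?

   n    0    1    2    3    4    5    6    7
r[n]    0    2    5    7   10   12   15   19

15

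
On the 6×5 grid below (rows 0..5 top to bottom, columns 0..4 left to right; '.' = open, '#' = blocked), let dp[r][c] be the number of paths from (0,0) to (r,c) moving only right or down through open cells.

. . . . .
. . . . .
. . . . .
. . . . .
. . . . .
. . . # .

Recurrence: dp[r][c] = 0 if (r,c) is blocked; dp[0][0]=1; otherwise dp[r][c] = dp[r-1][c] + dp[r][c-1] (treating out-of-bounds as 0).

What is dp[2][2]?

6

r\c   0   1   2   3   4
  0   1   1   1   1   1
  1   1   2   3   4   5
  2   1   3   6  10  15
  3   1   4  10  20  35
  4   1   5  15  35  70
  5   1   6  21   0  70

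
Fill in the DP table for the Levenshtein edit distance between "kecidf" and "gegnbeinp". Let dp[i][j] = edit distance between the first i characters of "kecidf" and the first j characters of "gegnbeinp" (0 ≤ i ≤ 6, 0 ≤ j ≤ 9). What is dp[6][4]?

5

   ''  g  e  g  n  b  e  i  n  p
''  0  1  2  3  4  5  6  7  8  9
 k  1  1  2  3  4  5  6  7  8  9
 e  2  2  1  2  3  4  5  6  7  8
 c  3  3  2  2  3  4  5  6  7  8
 i  4  4  3  3  3  4  5  5  6  7
 d  5  5  4  4  4  4  5  6  6  7
 f  6  6  5  5  5  5  5  6  7  7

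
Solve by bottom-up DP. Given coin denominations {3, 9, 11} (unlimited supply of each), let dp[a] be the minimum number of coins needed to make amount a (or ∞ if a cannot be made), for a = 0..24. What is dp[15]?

3

 a  0  1  2  3  4  5  6  7  8  9 10 11 12 13 14 15 16 17 18 19 20 21 22 23 24
dp  0  -  -  1  -  -  2  -  -  1  -  1  2  -  2  3  -  3  2  -  2  3  2  3  4
(- denotes ∞ / unreachable)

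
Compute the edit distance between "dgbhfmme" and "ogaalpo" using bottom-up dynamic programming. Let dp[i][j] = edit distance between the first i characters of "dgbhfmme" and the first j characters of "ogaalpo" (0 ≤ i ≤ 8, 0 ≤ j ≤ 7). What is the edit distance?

   ''  o  g  a  a  l  p  o
''  0  1  2  3  4  5  6  7
 d  1  1  2  3  4  5  6  7
 g  2  2  1  2  3  4  5  6
 b  3  3  2  2  3  4  5  6
 h  4  4  3  3  3  4  5  6
 f  5  5  4  4  4  4  5  6
 m  6  6  5  5  5  5  5  6
 m  7  7  6  6  6  6  6  6
 e  8  8  7  7  7  7  7  7

7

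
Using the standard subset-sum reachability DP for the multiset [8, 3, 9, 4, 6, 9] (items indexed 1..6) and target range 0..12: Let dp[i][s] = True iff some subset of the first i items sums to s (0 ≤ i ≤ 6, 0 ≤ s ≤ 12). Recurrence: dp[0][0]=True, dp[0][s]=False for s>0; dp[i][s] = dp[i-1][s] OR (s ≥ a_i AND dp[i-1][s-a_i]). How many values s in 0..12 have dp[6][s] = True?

10

i\s   0   1   2   3   4   5   6   7   8   9  10  11  12
  0   T   F   F   F   F   F   F   F   F   F   F   F   F
  1   T   F   F   F   F   F   F   F   T   F   F   F   F
  2   T   F   F   T   F   F   F   F   T   F   F   T   F
  3   T   F   F   T   F   F   F   F   T   T   F   T   T
  4   T   F   F   T   T   F   F   T   T   T   F   T   T
  5   T   F   F   T   T   F   T   T   T   T   T   T   T
  6   T   F   F   T   T   F   T   T   T   T   T   T   T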